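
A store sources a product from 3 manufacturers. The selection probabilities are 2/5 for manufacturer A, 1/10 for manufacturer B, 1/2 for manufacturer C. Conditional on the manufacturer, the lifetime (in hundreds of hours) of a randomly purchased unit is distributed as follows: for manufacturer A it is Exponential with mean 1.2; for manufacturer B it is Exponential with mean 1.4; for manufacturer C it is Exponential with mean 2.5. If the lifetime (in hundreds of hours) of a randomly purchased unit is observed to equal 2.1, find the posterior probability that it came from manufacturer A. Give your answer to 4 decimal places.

0.3616

Likelihoods f(2.1 | ·): A: 0.144812; B: 0.159379; C: 0.172684.
Posterior ∝ prior × likelihood. Numerator for A: 0.4·0.144812 = 0.0579246.
Normalizing constant: 0.4·0.144812 + 0.1·0.159379 + 0.5·0.172684 = 0.160205.
P(A | observation) = 0.0579246 / 0.160205 = 0.361567.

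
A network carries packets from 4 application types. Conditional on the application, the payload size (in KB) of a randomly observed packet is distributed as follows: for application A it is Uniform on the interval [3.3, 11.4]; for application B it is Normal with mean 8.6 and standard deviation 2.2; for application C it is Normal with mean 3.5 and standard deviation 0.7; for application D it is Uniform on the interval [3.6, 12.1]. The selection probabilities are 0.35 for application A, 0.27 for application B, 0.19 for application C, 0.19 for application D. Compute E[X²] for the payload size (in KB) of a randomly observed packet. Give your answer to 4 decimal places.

57.3703

For each component E[X²] = Var + (mean)², giving A: 59.49; B: 78.8; C: 12.74; D: 67.6433.
Overall E[X²] = 0.35·59.49 + 0.27·78.8 + 0.19·12.74 + 0.19·67.6433 = 57.3703.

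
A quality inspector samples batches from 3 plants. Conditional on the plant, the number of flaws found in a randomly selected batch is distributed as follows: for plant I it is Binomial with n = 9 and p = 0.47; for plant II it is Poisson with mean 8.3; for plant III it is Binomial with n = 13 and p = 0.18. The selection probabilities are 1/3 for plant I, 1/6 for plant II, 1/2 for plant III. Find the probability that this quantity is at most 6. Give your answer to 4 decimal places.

0.8566

Conditional on each plant, P(X ≤ 6): I: 0.936291; II: 0.278121; III: 0.99621.
By total probability, P(X ≤ 6) = 0.333333·0.936291 + 0.166667·0.278121 + 0.5·0.99621 = 0.856556.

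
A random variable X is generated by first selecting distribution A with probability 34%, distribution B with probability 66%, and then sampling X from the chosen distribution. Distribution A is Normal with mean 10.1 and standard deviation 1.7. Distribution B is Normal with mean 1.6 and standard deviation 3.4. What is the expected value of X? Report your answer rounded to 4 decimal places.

Component means — A: 10.1; B: 1.6.
E[X] = 0.34·10.1 + 0.66·1.6 = 4.49.

4.4900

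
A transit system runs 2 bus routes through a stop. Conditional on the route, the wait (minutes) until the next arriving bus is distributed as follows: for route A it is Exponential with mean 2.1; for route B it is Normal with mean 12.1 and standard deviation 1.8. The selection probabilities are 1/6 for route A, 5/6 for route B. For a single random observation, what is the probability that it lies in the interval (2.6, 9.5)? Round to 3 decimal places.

Conditional on each route, P(2.6 < X < 9.5): A: 0.279088; B: 0.0743069.
By total probability, P(2.6 < X < 9.5) = 0.166667·0.279088 + 0.833333·0.0743069 = 0.108437.

0.108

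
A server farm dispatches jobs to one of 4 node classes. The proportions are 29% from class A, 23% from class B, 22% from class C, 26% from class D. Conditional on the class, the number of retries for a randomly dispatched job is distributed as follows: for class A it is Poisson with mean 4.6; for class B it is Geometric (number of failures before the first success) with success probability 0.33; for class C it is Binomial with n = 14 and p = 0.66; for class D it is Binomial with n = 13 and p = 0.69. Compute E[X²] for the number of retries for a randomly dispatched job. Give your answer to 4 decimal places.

For each component E[X²] = Var + (mean)², giving A: 25.76; B: 10.2746; C: 88.5192; D: 83.2416.
Overall E[X²] = 0.29·25.76 + 0.23·10.2746 + 0.22·88.5192 + 0.26·83.2416 = 50.9506.

50.9506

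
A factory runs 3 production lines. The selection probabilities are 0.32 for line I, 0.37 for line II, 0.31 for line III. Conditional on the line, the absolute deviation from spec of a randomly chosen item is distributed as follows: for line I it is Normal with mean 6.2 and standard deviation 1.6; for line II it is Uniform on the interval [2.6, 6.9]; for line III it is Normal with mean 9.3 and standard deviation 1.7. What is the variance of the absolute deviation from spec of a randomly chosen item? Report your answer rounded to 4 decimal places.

Per component, I: μ=6.2, E[X²]=41; II: μ=4.75, E[X²]=24.1033; III: μ=9.3, E[X²]=89.38.
E[X] = 0.32·6.2 + 0.37·4.75 + 0.31·9.3 = 6.6245.
E[X²] = 0.32·41 + 0.37·24.1033 + 0.31·89.38 = 49.746.
Var(X) = E[X²] − (E[X])² = 49.746 − 43.884 = 5.86203.

5.8620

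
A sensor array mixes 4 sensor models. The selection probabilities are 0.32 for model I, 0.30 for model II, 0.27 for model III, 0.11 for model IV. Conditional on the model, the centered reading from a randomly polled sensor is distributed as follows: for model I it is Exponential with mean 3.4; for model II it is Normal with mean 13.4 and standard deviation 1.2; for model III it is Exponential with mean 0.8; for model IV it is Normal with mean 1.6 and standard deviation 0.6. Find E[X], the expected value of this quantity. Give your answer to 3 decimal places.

Component means — I: 3.4; II: 13.4; III: 0.8; IV: 1.6.
E[X] = 0.32·3.4 + 0.3·13.4 + 0.27·0.8 + 0.11·1.6 = 5.5.

5.500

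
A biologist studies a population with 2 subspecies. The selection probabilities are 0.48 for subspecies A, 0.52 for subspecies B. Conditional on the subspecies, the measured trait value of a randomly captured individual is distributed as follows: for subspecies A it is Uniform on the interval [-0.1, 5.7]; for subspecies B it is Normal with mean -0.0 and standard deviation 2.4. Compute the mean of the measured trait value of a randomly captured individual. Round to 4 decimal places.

1.3440

Component means — A: 2.8; B: -0.
E[X] = 0.48·2.8 + 0.52·-0 = 1.344.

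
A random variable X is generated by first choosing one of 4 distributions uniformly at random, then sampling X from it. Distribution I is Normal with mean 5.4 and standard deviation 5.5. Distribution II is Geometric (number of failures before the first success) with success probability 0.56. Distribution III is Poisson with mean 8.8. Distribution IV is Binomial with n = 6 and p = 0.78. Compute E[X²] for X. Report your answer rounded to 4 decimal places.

42.6506

For each component E[X²] = Var + (mean)², giving I: 59.41; II: 2.02041; III: 86.24; IV: 22.932.
Overall E[X²] = 0.25·59.41 + 0.25·2.02041 + 0.25·86.24 + 0.25·22.932 = 42.6506.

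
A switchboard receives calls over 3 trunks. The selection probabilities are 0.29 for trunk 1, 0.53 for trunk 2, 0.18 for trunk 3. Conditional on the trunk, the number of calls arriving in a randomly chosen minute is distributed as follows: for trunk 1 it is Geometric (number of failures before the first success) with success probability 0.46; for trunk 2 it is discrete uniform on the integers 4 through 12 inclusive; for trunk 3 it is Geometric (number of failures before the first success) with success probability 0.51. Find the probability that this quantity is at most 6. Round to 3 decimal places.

Conditional on each trunk, P(X ≤ 6): 1: 0.986611; 2: 0.333333; 3: 0.993218.
By total probability, P(X ≤ 6) = 0.29·0.986611 + 0.53·0.333333 + 0.18·0.993218 = 0.641563.

0.642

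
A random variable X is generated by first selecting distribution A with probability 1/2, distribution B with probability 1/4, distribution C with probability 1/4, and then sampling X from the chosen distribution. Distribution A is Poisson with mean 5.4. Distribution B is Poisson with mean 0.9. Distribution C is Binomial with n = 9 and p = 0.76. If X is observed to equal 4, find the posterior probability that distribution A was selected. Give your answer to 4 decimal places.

0.8777

Likelihoods P(X=4 | ·): A: 0.16002; B: 0.0111146; C: 0.033472.
Posterior ∝ prior × likelihood. Numerator for A: 0.5·0.16002 = 0.0800099.
Normalizing constant: 0.5·0.16002 + 0.25·0.0111146 + 0.25·0.033472 = 0.0911565.
P(A | observation) = 0.0800099 / 0.0911565 = 0.87772.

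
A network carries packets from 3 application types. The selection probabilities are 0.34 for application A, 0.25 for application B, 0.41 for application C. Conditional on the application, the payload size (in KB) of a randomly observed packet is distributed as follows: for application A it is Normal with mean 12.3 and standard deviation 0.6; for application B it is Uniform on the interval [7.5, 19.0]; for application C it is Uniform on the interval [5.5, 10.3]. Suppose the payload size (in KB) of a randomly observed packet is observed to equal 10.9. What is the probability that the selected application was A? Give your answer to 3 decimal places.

Likelihoods f(10.9 | ·): A: 0.0437031; B: 0.0869565; C: 0.
Posterior ∝ prior × likelihood. Numerator for A: 0.34·0.0437031 = 0.0148591.
Normalizing constant: 0.34·0.0437031 + 0.25·0.0869565 + 0.41·0 = 0.0365982.
P(A | observation) = 0.0148591 / 0.0365982 = 0.406005.

0.406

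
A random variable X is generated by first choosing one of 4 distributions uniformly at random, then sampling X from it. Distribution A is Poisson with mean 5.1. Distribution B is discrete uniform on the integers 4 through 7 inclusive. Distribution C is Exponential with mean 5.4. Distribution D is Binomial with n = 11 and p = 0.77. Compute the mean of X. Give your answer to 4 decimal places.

6.1175

Component means — A: 5.1; B: 5.5; C: 5.4; D: 8.47.
E[X] = 0.25·5.1 + 0.25·5.5 + 0.25·5.4 + 0.25·8.47 = 6.1175.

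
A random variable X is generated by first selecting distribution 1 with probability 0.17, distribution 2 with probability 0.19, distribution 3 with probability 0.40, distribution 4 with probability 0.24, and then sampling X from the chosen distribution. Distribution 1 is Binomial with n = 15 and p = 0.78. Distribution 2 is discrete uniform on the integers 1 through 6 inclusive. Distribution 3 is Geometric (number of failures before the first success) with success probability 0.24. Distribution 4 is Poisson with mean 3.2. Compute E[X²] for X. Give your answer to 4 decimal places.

For each component E[X²] = Var + (mean)², giving 1: 139.464; 2: 15.1667; 3: 23.2222; 4: 13.44.
Overall E[X²] = 0.17·139.464 + 0.19·15.1667 + 0.4·23.2222 + 0.24·13.44 = 39.105.

39.1050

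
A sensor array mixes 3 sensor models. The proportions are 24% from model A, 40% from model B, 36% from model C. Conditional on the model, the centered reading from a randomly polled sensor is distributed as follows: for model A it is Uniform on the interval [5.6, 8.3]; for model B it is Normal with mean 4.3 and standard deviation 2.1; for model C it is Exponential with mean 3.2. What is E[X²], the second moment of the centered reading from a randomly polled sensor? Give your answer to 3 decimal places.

For each component E[X²] = Var + (mean)², giving A: 48.91; B: 22.9; C: 20.48.
Overall E[X²] = 0.24·48.91 + 0.4·22.9 + 0.36·20.48 = 28.2712.

28.271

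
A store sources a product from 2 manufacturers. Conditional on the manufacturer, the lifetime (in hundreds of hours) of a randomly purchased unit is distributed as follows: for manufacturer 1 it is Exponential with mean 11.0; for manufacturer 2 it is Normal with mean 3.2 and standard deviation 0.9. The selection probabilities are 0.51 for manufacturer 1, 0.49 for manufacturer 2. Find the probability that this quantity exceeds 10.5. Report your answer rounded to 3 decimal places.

0.196

Conditional on each manufacturer, P(X > 10.5): 1: 0.384987; 2: 2.22045e-16.
By total probability, P(X > 10.5) = 0.51·0.384987 + 0.49·2.22045e-16 = 0.196343.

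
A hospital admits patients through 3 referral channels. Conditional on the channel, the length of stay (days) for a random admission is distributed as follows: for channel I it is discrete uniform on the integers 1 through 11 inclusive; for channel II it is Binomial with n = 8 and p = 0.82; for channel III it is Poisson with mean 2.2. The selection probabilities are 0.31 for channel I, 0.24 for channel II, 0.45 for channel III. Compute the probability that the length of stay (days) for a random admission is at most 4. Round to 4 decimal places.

0.5396

Conditional on each channel, P(X ≤ 4): I: 0.363636; II: 0.0397393; III: 0.927504.
By total probability, P(X ≤ 4) = 0.31·0.363636 + 0.24·0.0397393 + 0.45·0.927504 = 0.539641.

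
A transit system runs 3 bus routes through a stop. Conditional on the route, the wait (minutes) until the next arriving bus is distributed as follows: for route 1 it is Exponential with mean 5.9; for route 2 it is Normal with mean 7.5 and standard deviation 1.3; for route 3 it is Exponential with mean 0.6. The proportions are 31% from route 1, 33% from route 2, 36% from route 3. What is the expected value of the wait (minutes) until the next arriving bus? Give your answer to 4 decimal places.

4.5200

Component means — 1: 5.9; 2: 7.5; 3: 0.6.
E[X] = 0.31·5.9 + 0.33·7.5 + 0.36·0.6 = 4.52.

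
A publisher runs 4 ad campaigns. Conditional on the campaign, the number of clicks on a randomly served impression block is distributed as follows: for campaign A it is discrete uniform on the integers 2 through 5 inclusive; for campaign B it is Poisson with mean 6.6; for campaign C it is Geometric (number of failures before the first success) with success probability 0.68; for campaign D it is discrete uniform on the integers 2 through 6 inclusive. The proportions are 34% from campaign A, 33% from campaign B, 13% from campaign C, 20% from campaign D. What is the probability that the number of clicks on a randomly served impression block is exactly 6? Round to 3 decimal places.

Conditional on each campaign, P(X = 6): A: 0; B: 0.156166; C: 0.000730144; D: 0.2.
By total probability, P(X = 6) = 0.34·0 + 0.33·0.156166 + 0.13·0.000730144 + 0.2·0.2 = 0.0916298.

0.092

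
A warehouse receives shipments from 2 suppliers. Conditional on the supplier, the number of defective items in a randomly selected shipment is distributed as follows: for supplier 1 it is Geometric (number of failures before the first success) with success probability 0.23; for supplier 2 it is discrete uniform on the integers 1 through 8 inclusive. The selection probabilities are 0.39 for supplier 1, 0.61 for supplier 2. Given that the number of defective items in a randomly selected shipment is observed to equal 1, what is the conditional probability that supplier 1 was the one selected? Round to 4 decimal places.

Likelihoods P(X=1 | ·): 1: 0.1771; 2: 0.125.
Posterior ∝ prior × likelihood. Numerator for 1: 0.39·0.1771 = 0.069069.
Normalizing constant: 0.39·0.1771 + 0.61·0.125 = 0.145319.
P(1 | observation) = 0.069069 / 0.145319 = 0.475292.

0.4753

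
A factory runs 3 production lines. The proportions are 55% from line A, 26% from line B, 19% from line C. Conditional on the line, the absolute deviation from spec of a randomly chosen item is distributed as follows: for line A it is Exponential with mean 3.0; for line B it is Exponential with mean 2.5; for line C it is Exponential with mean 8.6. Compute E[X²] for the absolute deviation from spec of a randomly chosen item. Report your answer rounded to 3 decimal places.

For each component E[X²] = Var + (mean)², giving A: 18; B: 12.5; C: 147.92.
Overall E[X²] = 0.55·18 + 0.26·12.5 + 0.19·147.92 = 41.2548.

41.255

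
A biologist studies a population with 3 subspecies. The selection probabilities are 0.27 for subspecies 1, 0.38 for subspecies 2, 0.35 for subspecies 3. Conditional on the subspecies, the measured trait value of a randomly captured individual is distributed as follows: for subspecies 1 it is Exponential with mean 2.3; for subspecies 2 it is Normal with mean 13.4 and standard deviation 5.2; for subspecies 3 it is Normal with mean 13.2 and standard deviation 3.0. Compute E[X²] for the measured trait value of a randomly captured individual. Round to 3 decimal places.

For each component E[X²] = Var + (mean)², giving 1: 10.58; 2: 206.6; 3: 183.24.
Overall E[X²] = 0.27·10.58 + 0.38·206.6 + 0.35·183.24 = 145.499.

145.499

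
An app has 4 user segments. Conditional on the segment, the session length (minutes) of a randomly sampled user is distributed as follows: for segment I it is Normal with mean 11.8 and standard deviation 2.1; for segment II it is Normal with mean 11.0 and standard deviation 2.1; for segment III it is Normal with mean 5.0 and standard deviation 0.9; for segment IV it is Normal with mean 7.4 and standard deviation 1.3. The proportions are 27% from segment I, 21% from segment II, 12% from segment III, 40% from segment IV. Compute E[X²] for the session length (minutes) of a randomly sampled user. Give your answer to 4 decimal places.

90.7988

For each component E[X²] = Var + (mean)², giving I: 143.65; II: 125.41; III: 25.81; IV: 56.45.
Overall E[X²] = 0.27·143.65 + 0.21·125.41 + 0.12·25.81 + 0.4·56.45 = 90.7988.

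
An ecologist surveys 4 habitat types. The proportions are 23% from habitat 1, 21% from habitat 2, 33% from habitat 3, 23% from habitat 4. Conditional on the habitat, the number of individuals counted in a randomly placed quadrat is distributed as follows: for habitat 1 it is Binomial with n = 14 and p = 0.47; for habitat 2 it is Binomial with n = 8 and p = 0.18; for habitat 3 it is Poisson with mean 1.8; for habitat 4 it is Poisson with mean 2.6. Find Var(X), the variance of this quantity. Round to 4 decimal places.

6.2128

Per component, 1: μ=6.58, E[X²]=46.7838; 2: μ=1.44, E[X²]=3.2544; 3: μ=1.8, E[X²]=5.04; 4: μ=2.6, E[X²]=9.36.
E[X] = 0.23·6.58 + 0.21·1.44 + 0.33·1.8 + 0.23·2.6 = 3.0078.
E[X²] = 0.23·46.7838 + 0.21·3.2544 + 0.33·5.04 + 0.23·9.36 = 15.2597.
Var(X) = E[X²] − (E[X])² = 15.2597 − 9.04686 = 6.21284.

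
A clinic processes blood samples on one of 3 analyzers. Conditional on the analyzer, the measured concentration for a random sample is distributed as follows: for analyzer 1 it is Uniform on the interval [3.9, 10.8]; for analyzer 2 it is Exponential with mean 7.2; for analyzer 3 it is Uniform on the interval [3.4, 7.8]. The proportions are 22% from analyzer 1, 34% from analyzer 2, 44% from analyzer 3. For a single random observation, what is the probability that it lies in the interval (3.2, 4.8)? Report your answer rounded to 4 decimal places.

0.2121

Conditional on each analyzer, P(3.2 < X < 4.8): 1: 0.130435; 2: 0.127763; 3: 0.318182.
By total probability, P(3.2 < X < 4.8) = 0.22·0.130435 + 0.34·0.127763 + 0.44·0.318182 = 0.212135.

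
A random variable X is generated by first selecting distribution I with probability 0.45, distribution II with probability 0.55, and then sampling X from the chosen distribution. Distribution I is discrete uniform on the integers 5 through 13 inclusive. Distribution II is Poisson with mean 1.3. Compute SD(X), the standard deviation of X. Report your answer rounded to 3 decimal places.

Per component, I: μ=9, E[X²]=87.6667; II: μ=1.3, E[X²]=2.99.
E[X] = 0.45·9 + 0.55·1.3 = 4.765.
E[X²] = 0.45·87.6667 + 0.55·2.99 = 41.0945.
Var(X) = E[X²] − (E[X])² = 41.0945 − 22.7052 = 18.3893.
SD(X) = √18.3893 = 4.28827.

4.288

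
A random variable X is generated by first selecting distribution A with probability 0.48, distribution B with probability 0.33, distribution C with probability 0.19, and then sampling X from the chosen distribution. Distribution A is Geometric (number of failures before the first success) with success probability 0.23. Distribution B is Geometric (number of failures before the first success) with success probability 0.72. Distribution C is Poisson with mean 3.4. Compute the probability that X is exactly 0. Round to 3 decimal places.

0.354

Conditional on each component, P(X = 0): A: 0.23; B: 0.72; C: 0.0333733.
By total probability, P(X = 0) = 0.48·0.23 + 0.33·0.72 + 0.19·0.0333733 = 0.354341.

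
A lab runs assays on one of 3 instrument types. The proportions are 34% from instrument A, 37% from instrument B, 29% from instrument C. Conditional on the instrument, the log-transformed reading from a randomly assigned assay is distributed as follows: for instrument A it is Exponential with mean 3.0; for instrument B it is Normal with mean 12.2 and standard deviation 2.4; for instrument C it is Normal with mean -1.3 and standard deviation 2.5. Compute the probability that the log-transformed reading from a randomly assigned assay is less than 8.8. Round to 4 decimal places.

Conditional on each instrument, P(X < 8.8): A: 0.946781; B: 0.0782902; C: 0.999973.
By total probability, P(X < 8.8) = 0.34·0.946781 + 0.37·0.0782902 + 0.29·0.999973 = 0.640865.

0.6409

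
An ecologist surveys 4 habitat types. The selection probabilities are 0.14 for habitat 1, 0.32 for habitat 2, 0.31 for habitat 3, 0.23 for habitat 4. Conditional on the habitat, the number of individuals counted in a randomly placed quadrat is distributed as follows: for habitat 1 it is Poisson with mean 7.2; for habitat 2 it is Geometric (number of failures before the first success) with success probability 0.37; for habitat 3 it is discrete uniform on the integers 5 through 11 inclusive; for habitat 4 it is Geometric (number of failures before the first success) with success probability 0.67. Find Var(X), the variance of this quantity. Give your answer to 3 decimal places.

Per component, 1: μ=7.2, E[X²]=59.04; 2: μ=1.7027, E[X²]=7.5011; 3: μ=8, E[X²]=68; 4: μ=0.492537, E[X²]=0.977723.
E[X] = 0.14·7.2 + 0.32·1.7027 + 0.31·8 + 0.23·0.492537 = 4.14615.
E[X²] = 0.14·59.04 + 0.32·7.5011 + 0.31·68 + 0.23·0.977723 = 31.9708.
Var(X) = E[X²] − (E[X])² = 31.9708 − 17.1905 = 14.7803.

14.780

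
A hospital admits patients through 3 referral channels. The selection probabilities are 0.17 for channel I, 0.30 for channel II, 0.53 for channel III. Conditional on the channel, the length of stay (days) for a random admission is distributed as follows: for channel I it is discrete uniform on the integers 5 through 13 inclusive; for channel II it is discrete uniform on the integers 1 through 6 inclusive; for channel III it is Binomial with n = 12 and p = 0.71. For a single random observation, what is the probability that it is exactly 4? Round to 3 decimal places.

Conditional on each channel, P(X = 4): I: 0; II: 0.166667; III: 0.00629249.
By total probability, P(X = 4) = 0.17·0 + 0.3·0.166667 + 0.53·0.00629249 = 0.053335.

0.053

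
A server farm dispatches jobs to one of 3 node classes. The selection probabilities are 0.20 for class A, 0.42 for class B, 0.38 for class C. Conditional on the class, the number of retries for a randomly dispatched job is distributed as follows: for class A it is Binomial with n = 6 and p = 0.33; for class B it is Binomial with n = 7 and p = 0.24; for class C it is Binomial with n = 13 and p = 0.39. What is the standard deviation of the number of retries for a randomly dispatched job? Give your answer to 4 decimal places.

Per component, A: μ=1.98, E[X²]=5.247; B: μ=1.68, E[X²]=4.0992; C: μ=5.07, E[X²]=28.7976.
E[X] = 0.2·1.98 + 0.42·1.68 + 0.38·5.07 = 3.0282.
E[X²] = 0.2·5.247 + 0.42·4.0992 + 0.38·28.7976 = 13.7142.
Var(X) = E[X²] − (E[X])² = 13.7142 − 9.17 = 4.54416.
SD(X) = √4.54416 = 2.1317.

2.1317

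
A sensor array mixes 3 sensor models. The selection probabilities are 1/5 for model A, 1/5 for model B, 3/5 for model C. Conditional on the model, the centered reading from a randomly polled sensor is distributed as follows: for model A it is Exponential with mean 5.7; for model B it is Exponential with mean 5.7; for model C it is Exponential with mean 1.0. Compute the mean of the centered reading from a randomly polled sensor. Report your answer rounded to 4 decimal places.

2.8800

Component means — A: 5.7; B: 5.7; C: 1.
E[X] = 0.2·5.7 + 0.2·5.7 + 0.6·1 = 2.88.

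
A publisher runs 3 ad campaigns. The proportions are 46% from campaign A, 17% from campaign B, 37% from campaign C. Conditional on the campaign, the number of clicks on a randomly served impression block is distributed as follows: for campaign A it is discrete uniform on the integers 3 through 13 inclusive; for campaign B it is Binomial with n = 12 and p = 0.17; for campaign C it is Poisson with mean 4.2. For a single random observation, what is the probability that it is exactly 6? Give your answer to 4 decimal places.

Conditional on each campaign, P(X = 6): A: 0.0909091; B: 0.00729179; C: 0.114321.
By total probability, P(X = 6) = 0.46·0.0909091 + 0.17·0.00729179 + 0.37·0.114321 = 0.0853566.

0.0854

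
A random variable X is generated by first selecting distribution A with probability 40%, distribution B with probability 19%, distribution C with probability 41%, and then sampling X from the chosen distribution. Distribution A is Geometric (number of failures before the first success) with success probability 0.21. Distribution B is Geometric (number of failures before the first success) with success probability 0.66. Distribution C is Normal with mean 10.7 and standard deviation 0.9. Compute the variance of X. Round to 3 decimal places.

24.422

Per component, A: μ=3.7619, E[X²]=32.0658; B: μ=0.515152, E[X²]=1.04591; C: μ=10.7, E[X²]=115.3.
E[X] = 0.4·3.7619 + 0.19·0.515152 + 0.41·10.7 = 5.98964.
E[X²] = 0.4·32.0658 + 0.19·1.04591 + 0.41·115.3 = 60.298.
Var(X) = E[X²] − (E[X])² = 60.298 − 35.8758 = 24.4222.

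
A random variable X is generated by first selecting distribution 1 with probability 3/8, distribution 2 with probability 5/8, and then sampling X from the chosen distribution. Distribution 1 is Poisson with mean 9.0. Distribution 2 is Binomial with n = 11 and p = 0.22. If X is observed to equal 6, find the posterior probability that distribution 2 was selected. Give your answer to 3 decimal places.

0.217

Likelihoods P(X=6 | ·): 1: 0.0910903; 2: 0.0151235.
Posterior ∝ prior × likelihood. Numerator for 2: 0.625·0.0151235 = 0.00945216.
Normalizing constant: 0.375·0.0910903 + 0.625·0.0151235 = 0.043611.
P(2 | observation) = 0.00945216 / 0.043611 = 0.216738.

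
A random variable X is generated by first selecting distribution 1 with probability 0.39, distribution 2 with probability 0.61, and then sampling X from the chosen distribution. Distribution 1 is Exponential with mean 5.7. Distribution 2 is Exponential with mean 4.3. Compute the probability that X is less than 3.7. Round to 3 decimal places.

Conditional on each component, P(X < 3.7): 1: 0.477496; 2: 0.577035.
By total probability, P(X < 3.7) = 0.39·0.477496 + 0.61·0.577035 = 0.538215.

0.538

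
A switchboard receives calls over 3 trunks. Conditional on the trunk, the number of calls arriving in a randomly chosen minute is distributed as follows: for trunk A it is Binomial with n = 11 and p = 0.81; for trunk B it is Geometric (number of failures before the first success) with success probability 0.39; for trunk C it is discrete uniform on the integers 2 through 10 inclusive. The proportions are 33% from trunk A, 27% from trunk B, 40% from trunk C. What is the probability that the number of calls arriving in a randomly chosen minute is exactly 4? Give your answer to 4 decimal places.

Conditional on each trunk, P(X = 4): A: 0.00126978; B: 0.0539988; C: 0.111111.
By total probability, P(X = 4) = 0.33·0.00126978 + 0.27·0.0539988 + 0.4·0.111111 = 0.0594431.

0.0594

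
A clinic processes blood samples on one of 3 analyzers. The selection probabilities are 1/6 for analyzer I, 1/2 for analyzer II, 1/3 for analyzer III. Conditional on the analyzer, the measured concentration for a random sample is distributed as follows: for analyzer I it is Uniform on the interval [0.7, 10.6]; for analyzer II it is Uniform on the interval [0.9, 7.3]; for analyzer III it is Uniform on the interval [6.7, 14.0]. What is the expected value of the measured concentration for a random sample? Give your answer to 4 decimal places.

Component means — I: 5.65; II: 4.1; III: 10.35.
E[X] = 0.166667·5.65 + 0.5·4.1 + 0.333333·10.35 = 6.44167.

6.4417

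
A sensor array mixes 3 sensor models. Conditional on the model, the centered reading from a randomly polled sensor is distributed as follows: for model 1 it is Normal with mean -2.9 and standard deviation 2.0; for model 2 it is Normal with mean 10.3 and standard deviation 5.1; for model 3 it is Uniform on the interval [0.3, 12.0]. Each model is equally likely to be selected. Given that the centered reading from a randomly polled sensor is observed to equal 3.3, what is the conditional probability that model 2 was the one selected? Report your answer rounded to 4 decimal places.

Likelihoods f(3.3 | ·): 1: 0.00163341; 2: 0.0304971; 3: 0.0854701.
Posterior ∝ prior × likelihood. Numerator for 2: 0.333333·0.0304971 = 0.0101657.
Normalizing constant: 0.333333·0.00163341 + 0.333333·0.0304971 + 0.333333·0.0854701 = 0.0392002.
P(2 | observation) = 0.0101657 / 0.0392002 = 0.259328.

0.2593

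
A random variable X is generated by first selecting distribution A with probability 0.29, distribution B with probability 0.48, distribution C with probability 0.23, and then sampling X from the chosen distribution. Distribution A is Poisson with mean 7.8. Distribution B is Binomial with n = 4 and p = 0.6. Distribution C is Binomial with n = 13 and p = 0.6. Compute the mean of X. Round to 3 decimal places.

Component means — A: 7.8; B: 2.4; C: 7.8.
E[X] = 0.29·7.8 + 0.48·2.4 + 0.23·7.8 = 5.208.

5.208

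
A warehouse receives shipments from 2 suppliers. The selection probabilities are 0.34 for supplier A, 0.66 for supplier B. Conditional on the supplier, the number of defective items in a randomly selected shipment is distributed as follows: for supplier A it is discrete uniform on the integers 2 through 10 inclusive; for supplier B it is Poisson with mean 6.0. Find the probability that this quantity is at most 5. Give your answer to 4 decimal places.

Conditional on each supplier, P(X ≤ 5): A: 0.444444; B: 0.44568.
By total probability, P(X ≤ 5) = 0.34·0.444444 + 0.66·0.44568 = 0.44526.

0.4453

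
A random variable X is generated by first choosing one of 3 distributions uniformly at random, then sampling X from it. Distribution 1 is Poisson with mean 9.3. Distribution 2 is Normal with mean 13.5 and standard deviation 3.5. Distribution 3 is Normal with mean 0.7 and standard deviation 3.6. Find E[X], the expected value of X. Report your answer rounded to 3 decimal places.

Component means — 1: 9.3; 2: 13.5; 3: 0.7.
E[X] = 0.333333·9.3 + 0.333333·13.5 + 0.333333·0.7 = 7.83333.

7.833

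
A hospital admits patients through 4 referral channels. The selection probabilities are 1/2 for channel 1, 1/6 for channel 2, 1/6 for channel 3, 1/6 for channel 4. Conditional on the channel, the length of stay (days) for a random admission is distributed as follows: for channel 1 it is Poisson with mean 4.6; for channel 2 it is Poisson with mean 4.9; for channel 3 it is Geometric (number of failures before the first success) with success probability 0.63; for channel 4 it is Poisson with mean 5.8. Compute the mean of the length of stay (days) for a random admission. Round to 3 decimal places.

4.181

Component means — 1: 4.6; 2: 4.9; 3: 0.587302; 4: 5.8.
E[X] = 0.5·4.6 + 0.166667·4.9 + 0.166667·0.587302 + 0.166667·5.8 = 4.18122.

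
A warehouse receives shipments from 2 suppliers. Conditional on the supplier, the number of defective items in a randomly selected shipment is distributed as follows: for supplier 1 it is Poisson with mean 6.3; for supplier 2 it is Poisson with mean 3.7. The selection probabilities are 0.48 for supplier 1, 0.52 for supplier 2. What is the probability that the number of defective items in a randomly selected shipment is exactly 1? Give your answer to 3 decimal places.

Conditional on each supplier, P(X = 1): 1: 0.0115687; 2: 0.091477.
By total probability, P(X = 1) = 0.48·0.0115687 + 0.52·0.091477 = 0.0531211.

0.053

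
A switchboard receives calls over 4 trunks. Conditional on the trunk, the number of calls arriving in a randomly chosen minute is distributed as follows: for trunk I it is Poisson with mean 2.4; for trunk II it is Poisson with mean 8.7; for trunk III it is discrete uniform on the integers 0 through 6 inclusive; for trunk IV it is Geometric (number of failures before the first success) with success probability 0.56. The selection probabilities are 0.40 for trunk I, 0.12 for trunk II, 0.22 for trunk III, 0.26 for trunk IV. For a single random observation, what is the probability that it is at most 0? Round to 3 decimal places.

Conditional on each trunk, P(X ≤ 0): I: 0.090718; II: 0.000166586; III: 0.142857; IV: 0.56.
By total probability, P(X ≤ 0) = 0.4·0.090718 + 0.12·0.000166586 + 0.22·0.142857 + 0.26·0.56 = 0.213336.

0.213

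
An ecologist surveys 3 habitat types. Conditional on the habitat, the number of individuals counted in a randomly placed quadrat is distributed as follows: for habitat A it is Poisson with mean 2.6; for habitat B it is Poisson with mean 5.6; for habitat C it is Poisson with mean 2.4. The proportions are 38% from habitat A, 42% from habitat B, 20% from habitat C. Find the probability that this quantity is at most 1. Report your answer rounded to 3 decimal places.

Conditional on each habitat, P(X ≤ 1): A: 0.267385; B: 0.0244059; C: 0.308441.
By total probability, P(X ≤ 1) = 0.38·0.267385 + 0.42·0.0244059 + 0.2·0.308441 = 0.173545.

0.174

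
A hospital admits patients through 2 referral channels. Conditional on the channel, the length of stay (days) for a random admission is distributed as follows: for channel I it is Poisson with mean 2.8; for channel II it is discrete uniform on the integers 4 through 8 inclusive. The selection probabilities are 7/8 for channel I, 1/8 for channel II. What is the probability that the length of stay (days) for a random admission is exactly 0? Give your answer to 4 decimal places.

0.0532

Conditional on each channel, P(X = 0): I: 0.0608101; II: 0.
By total probability, P(X = 0) = 0.875·0.0608101 + 0.125·0 = 0.0532088.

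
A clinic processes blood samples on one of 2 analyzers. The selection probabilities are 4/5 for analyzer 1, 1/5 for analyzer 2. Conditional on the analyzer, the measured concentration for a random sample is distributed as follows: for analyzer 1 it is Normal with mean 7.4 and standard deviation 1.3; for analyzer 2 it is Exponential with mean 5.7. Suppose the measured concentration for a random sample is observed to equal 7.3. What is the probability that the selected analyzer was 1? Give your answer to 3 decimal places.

Likelihoods f(7.3 | ·): 1: 0.305972; 2: 0.0487443.
Posterior ∝ prior × likelihood. Numerator for 1: 0.8·0.305972 = 0.244778.
Normalizing constant: 0.8·0.305972 + 0.2·0.0487443 = 0.254527.
P(1 | observation) = 0.244778 / 0.254527 = 0.961698.

0.962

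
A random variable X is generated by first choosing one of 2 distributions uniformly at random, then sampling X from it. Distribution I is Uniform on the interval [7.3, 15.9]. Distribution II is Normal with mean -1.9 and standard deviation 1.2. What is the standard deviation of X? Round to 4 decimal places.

7.0260

Per component, I: μ=11.6, E[X²]=140.723; II: μ=-1.9, E[X²]=5.05.
E[X] = 0.5·11.6 + 0.5·-1.9 = 4.85.
E[X²] = 0.5·140.723 + 0.5·5.05 = 72.8867.
Var(X) = E[X²] − (E[X])² = 72.8867 − 23.5225 = 49.3642.
SD(X) = √49.3642 = 7.02596.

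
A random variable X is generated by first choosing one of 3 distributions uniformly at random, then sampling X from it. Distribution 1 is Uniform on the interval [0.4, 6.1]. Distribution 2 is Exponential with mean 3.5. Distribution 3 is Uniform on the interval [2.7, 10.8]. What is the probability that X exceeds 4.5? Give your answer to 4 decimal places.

0.4450

Conditional on each component, P(X > 4.5): 1: 0.280702; 2: 0.276453; 3: 0.777778.
By total probability, P(X > 4.5) = 0.333333·0.280702 + 0.333333·0.276453 + 0.333333·0.777778 = 0.444978.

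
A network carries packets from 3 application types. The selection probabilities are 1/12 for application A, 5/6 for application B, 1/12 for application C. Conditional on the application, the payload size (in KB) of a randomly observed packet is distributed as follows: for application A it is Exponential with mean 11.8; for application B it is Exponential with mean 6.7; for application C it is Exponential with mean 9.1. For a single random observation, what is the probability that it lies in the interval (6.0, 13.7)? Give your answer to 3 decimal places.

0.281

Conditional on each application, P(6.0 < X < 13.7): A: 0.288245; B: 0.278985; C: 0.295285.
By total probability, P(6.0 < X < 13.7) = 0.0833333·0.288245 + 0.833333·0.278985 + 0.0833333·0.295285 = 0.281115.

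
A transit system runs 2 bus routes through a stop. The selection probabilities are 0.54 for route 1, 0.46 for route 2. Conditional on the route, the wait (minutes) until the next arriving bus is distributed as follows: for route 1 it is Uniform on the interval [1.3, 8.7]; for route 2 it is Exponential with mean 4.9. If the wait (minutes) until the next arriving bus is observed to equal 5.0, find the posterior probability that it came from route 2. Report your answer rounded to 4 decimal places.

Likelihoods f(5.0 | ·): 1: 0.135135; 2: 0.0735608.
Posterior ∝ prior × likelihood. Numerator for 2: 0.46·0.0735608 = 0.033838.
Normalizing constant: 0.54·0.135135 + 0.46·0.0735608 = 0.106811.
P(2 | observation) = 0.033838 / 0.106811 = 0.316802.

0.3168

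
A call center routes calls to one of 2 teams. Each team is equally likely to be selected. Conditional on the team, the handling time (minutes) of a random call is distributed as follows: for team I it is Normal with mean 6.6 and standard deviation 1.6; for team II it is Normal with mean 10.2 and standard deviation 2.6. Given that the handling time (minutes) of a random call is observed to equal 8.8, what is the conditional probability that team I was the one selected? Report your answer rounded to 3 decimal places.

0.422

Likelihoods f(8.8 | ·): I: 0.0968827; II: 0.132732.
Posterior ∝ prior × likelihood. Numerator for I: 0.5·0.0968827 = 0.0484413.
Normalizing constant: 0.5·0.0968827 + 0.5·0.132732 = 0.114808.
P(I | observation) = 0.0484413 / 0.114808 = 0.421935.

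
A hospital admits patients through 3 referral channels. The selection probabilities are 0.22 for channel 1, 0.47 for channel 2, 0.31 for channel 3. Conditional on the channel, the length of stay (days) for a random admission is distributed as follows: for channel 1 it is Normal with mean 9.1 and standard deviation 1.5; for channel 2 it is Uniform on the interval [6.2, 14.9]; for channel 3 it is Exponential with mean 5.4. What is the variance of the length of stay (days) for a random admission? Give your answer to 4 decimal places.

17.5145

Per component, 1: μ=9.1, E[X²]=85.06; 2: μ=10.55, E[X²]=117.61; 3: μ=5.4, E[X²]=58.32.
E[X] = 0.22·9.1 + 0.47·10.55 + 0.31·5.4 = 8.6345.
E[X²] = 0.22·85.06 + 0.47·117.61 + 0.31·58.32 = 92.0691.
Var(X) = E[X²] − (E[X])² = 92.0691 − 74.5546 = 17.5145.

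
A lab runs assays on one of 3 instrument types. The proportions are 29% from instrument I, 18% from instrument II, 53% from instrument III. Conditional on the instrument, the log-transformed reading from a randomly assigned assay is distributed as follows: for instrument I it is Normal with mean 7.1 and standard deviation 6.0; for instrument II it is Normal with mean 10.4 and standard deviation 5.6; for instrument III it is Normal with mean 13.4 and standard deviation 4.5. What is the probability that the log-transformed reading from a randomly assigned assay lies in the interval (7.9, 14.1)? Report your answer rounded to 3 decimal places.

Conditional on each instrument, P(7.9 < X < 14.1): I: 0.325292; II: 0.417958; III: 0.450997.
By total probability, P(7.9 < X < 14.1) = 0.29·0.325292 + 0.18·0.417958 + 0.53·0.450997 = 0.408595.

0.409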